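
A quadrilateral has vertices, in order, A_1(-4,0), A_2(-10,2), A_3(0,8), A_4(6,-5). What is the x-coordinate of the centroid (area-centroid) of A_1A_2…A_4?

-146/117

Apply the shoelace (surveyor's) formula. First the cross-terms c_i = x_i·y_{i+1} − x_{i+1}·y_i:
  -8, -80, -48, -20  ⇒  2A = -156, A = -78.
Then Σ (x_i + x_{i+1})·c_i = 584, so x̄ = 584 / (6·(-78)) = -146/117.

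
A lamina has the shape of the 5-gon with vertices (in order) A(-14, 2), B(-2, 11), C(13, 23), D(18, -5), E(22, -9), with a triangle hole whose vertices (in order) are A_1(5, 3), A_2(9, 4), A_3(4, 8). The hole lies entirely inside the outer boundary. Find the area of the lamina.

465.5

Outer boundary:
Apply the shoelace formula: 2A = Σ (x_i·y_{i+1} − x_{i+1}·y_i), indices taken mod 5.
Cross-terms: -150, -189, -479, -52, -82  ⇒  Σ = -952
Area = |Σ|/2 = 476.
Hole:
Cross-terms: -7, 56, -28  ⇒  Σ = 21
Area = |Σ|/2 = 10.5.
Net area = 476 − 10.5 = 465.5.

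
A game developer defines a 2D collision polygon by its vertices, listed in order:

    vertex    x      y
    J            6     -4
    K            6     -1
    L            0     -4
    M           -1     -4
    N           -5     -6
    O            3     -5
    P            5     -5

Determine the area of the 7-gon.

Σ = (18) + (-24) + (-4) + (-14) + (43) + (10) + (10) = 39
Area = |Σ|/2 = 19.5.

19.5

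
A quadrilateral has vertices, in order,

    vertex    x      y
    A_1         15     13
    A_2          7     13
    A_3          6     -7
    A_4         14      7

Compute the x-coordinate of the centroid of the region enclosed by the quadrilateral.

945/97

Apply the shoelace formula. First the cross-terms c_i = x_i·y_{i+1} − x_{i+1}·y_i:
  104, -127, 140, 77  ⇒  2A = 194, A = 97.
Then Σ (x_i + x_{i+1})·c_i = 5670, so x̄ = 5670 / (6·97) = 945/97.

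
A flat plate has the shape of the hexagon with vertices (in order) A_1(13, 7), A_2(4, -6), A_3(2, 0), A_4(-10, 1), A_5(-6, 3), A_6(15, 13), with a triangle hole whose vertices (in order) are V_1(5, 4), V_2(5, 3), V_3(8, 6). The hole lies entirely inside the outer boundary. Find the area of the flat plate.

150

Outer boundary:
Cross-terms: -106, 12, 2, -24, -123, -64  ⇒  Σ = -303
Area = |Σ|/2 = 151.5.
Hole:
Apply the surveyor's formula: 2A = Σ (x_i·y_{i+1} − x_{i+1}·y_i), indices taken mod 3.
Σ = (-5) + (6) + (2) = 3
Area = |Σ|/2 = 1.5.
Net area = 151.5 − 1.5 = 150.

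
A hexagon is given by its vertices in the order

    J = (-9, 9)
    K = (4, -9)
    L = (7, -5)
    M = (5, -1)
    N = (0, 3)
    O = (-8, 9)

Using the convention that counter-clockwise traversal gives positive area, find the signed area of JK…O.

Apply Gauss's area formula: 2A = Σ (x_i·y_{i+1} − x_{i+1}·y_i), indices taken mod 6.
Σ = (45) + (43) + (18) + (15) + (24) + (9) = 154
Signed area = Σ/2 = 77 (positive ⇒ counter-clockwise traversal).

77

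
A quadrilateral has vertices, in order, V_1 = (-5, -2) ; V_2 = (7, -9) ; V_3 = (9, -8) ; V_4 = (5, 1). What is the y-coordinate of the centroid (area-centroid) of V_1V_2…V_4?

Apply the surveyor's formula. First the cross-terms c_i = x_i·y_{i+1} − x_{i+1}·y_i:
  59, 25, 49, -5  ⇒  2A = 128, A = 64.
Then Σ (y_i + y_{i+1})·c_i = -1412, so ȳ = -1412 / (6·64) = -353/96.

-353/96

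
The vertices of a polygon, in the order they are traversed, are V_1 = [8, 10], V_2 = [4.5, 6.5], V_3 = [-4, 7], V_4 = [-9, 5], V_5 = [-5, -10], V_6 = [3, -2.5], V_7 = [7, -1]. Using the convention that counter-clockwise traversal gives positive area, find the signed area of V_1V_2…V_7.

Cross-terms: 7, 57.5, 43, 115, 42.5, 14.5, 78  ⇒  Σ = 357.5
Signed area = Σ/2 = 178.75 (positive ⇒ counter-clockwise traversal).

178.75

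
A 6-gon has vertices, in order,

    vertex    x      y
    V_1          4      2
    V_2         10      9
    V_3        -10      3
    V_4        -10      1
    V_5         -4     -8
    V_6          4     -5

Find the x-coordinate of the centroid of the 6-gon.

Apply the shoelace (surveyor's) formula. First the cross-terms c_i = x_i·y_{i+1} − x_{i+1}·y_i:
  16, 120, 20, 84, 52, 28  ⇒  2A = 320, A = 160.
Then Σ (x_i + x_{i+1})·c_i = -1128, so x̄ = -1128 / (6·160) = -1.175.

-1.175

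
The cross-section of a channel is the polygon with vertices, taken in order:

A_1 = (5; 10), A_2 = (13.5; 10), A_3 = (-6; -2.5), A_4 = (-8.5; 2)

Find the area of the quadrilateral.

Apply Gauss's area formula: 2A = Σ (x_i·y_{i+1} − x_{i+1}·y_i), indices taken mod 4.
Σ = (-85) + (26.25) + (-33.25) + (-95) = -187
Area = |Σ|/2 = 93.5.

93.5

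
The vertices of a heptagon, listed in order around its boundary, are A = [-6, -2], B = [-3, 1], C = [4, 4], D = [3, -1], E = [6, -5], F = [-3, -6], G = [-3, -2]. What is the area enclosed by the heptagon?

61

Apply the surveyor's formula: 2A = Σ (x_i·y_{i+1} − x_{i+1}·y_i), indices taken mod 7.
Σ = (-12) + (-16) + (-16) + (-9) + (-51) + (-12) + (-6) = -122
Area = |Σ|/2 = 61.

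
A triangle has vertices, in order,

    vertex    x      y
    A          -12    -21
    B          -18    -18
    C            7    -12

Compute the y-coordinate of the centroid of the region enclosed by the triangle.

-17

Apply the shoelace formula. First the cross-terms c_i = x_i·y_{i+1} − x_{i+1}·y_i:
  -162, 342, -291  ⇒  2A = -111, A = -55.5.
Then Σ (y_i + y_{i+1})·c_i = 5661, so ȳ = 5661 / (6·(-55.5)) = -17.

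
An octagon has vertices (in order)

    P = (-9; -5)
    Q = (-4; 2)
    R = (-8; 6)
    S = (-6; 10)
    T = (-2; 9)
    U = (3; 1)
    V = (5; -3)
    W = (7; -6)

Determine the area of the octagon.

132.5

Apply Gauss's area formula: 2A = Σ (x_i·y_{i+1} − x_{i+1}·y_i), indices taken mod 8.
Σ = (-38) + (-8) + (-44) + (-34) + (-29) + (-14) + (-9) + (-89) = -265
Area = |Σ|/2 = 132.5.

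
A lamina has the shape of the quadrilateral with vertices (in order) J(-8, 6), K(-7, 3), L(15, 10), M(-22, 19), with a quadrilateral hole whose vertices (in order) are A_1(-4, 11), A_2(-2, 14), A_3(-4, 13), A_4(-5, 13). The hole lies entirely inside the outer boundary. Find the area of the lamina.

Outer boundary:
Apply Gauss's area formula: 2A = Σ (x_i·y_{i+1} − x_{i+1}·y_i), indices taken mod 4.
Cross-terms: 18, -115, 505, 20  ⇒  Σ = 428
Area = |Σ|/2 = 214.
Hole:
Σ = (-34) + (30) + (13) + (-3) = 6
Area = |Σ|/2 = 3.
Net area = 214 − 3 = 211.

211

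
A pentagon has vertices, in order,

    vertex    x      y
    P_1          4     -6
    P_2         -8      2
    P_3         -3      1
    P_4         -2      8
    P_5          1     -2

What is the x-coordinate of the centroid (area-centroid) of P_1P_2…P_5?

-17/11

Apply the surveyor's formula. First the cross-terms c_i = x_i·y_{i+1} − x_{i+1}·y_i:
  -40, -2, -22, -4, 2  ⇒  2A = -66, A = -33.
Then Σ (x_i + x_{i+1})·c_i = 306, so x̄ = 306 / (6·(-33)) = -17/11.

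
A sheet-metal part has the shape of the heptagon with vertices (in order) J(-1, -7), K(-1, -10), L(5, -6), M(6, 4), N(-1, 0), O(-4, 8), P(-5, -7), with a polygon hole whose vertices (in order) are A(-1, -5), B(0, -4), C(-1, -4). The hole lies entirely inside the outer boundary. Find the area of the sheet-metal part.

103

Outer boundary:
Apply Gauss's area formula: 2A = Σ (x_i·y_{i+1} − x_{i+1}·y_i), indices taken mod 7.
Σ = (3) + (56) + (56) + (4) + (-8) + (68) + (28) = 207
Area = |Σ|/2 = 103.5.
Hole:
Σ = (4) + (-4) + (1) = 1
Area = |Σ|/2 = 0.5.
Net area = 103.5 − 0.5 = 103.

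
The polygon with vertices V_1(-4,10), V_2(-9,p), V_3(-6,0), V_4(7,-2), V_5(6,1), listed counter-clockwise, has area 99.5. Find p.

The doubled signed area Σ (x_i y_{i+1} − x_{i+1} y_i) is linear in p.
With p=0 it equals 185; the coefficient of p is 2 (from the two edges through V_2).
So 2·p + 185 = 2·99.5 = 199 ⇒ p = 7.

7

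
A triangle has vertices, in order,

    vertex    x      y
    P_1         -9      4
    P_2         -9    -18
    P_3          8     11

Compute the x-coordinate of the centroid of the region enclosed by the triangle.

Apply Gauss's area formula. First the cross-terms c_i = x_i·y_{i+1} − x_{i+1}·y_i:
  198, 45, 131  ⇒  2A = 374, A = 187.
Then Σ (x_i + x_{i+1})·c_i = -3740, so x̄ = -3740 / (6·187) = -10/3.

-10/3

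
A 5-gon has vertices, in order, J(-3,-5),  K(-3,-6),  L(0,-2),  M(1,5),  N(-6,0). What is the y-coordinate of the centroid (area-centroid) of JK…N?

-25/71

Apply Gauss's area formula. First the cross-terms c_i = x_i·y_{i+1} − x_{i+1}·y_i:
  3, 6, 2, 30, 30  ⇒  2A = 71, A = 35.5.
Then Σ (y_i + y_{i+1})·c_i = -75, so ȳ = -75 / (6·35.5) = -25/71.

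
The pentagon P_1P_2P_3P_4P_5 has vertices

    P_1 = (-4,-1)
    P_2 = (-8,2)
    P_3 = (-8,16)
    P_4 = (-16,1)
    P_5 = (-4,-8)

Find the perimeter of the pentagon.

58

|P_1P_2| = √((-4)² + (3)²) = √25 = 5
|P_2P_3| = √((0)² + (14)²) = √196 = 14
|P_3P_4| = √((-8)² + (-15)²) = √289 = 17
|P_4P_5| = √((12)² + (-9)²) = √225 = 15
|P_5P_1| = √((0)² + (7)²) = √49 = 7
Perimeter = 5 + 14 + 17 + 15 + 7 = 58.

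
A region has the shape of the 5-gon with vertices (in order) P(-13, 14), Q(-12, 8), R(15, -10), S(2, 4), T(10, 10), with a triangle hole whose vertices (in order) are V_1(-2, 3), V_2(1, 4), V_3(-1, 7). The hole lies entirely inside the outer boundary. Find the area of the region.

Outer boundary:
P→Q: (-13)(8) − (-12)(14) = 64
Q→R: (-12)(-10) − (15)(8) = 0
R→S: (15)(4) − (2)(-10) = 80
S→T: (2)(10) − (10)(4) = -20
T→P: (10)(14) − (-13)(10) = 270
Σ = 394
Area = |Σ|/2 = 197.
Hole:
Cross-terms: -11, 11, 11  ⇒  Σ = 11
Area = |Σ|/2 = 5.5.
Net area = 197 − 5.5 = 191.5.

191.5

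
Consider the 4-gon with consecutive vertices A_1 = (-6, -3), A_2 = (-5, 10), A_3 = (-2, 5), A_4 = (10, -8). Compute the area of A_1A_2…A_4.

Apply the shoelace (surveyor's) formula: 2A = Σ (x_i·y_{i+1} − x_{i+1}·y_i), indices taken mod 4.
A_1→A_2: (-6)(10) − (-5)(-3) = -75
A_2→A_3: (-5)(5) − (-2)(10) = -5
A_3→A_4: (-2)(-8) − (10)(5) = -34
A_4→A_1: (10)(-3) − (-6)(-8) = -78
Σ = -192
Area = |Σ|/2 = 96.

96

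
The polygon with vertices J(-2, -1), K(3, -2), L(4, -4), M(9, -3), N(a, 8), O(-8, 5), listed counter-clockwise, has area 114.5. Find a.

6

Write out the shoelace sum; only the two edges meeting at N involve a:
2·Area = [(9·8 − a·(-3)) + (a·5 − (-8)·8)] + 45
       = 8·a + 181 = 229
⇒ a = 6.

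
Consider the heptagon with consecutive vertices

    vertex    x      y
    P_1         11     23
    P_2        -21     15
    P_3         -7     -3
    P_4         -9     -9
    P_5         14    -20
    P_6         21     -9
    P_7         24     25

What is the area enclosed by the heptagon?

1235

P_1→P_2: (11)(15) − (-21)(23) = 648
P_2→P_3: (-21)(-3) − (-7)(15) = 168
P_3→P_4: (-7)(-9) − (-9)(-3) = 36
P_4→P_5: (-9)(-20) − (14)(-9) = 306
P_5→P_6: (14)(-9) − (21)(-20) = 294
P_6→P_7: (21)(25) − (24)(-9) = 741
P_7→P_1: (24)(23) − (11)(25) = 277
Σ = 2470
Area = |Σ|/2 = 1235.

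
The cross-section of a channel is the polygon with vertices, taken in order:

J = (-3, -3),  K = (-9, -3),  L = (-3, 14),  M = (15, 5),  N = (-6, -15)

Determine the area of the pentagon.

Cross-terms: -18, -135, -225, -195, -27  ⇒  Σ = -600
Area = |Σ|/2 = 300.

300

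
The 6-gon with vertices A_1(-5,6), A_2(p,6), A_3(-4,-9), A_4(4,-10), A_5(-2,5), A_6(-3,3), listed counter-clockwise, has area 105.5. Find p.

The doubled signed area Σ (x_i y_{i+1} − x_{i+1} y_i) is linear in p.
With p=0 it equals 76; the coefficient of p is -15 (from the two edges through A_2).
So -15·p + 76 = 2·105.5 = 211 ⇒ p = -9.

-9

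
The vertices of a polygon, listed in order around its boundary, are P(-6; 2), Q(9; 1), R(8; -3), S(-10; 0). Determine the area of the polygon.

54.5

Apply the shoelace (surveyor's) formula: 2A = Σ (x_i·y_{i+1} − x_{i+1}·y_i), indices taken mod 4.
Σ = (-24) + (-35) + (-30) + (-20) = -109
Area = |Σ|/2 = 54.5.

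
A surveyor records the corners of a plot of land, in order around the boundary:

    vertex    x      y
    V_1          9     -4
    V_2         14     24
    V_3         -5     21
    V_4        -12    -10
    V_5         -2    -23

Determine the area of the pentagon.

Σ = (272) + (414) + (302) + (256) + (215) = 1459
Area = |Σ|/2 = 729.5.

729.5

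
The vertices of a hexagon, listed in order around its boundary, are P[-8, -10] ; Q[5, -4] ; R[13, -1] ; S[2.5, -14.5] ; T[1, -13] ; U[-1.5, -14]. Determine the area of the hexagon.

Apply Gauss's area formula: 2A = Σ (x_i·y_{i+1} − x_{i+1}·y_i), indices taken mod 6.
Σ = (82) + (47) + (-186) + (-18) + (-33.5) + (-97) = -205.5
Area = |Σ|/2 = 102.75.

102.75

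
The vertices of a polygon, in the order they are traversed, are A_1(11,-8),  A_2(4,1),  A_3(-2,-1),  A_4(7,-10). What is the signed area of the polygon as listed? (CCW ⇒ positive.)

61

Apply the surveyor's formula: 2A = Σ (x_i·y_{i+1} − x_{i+1}·y_i), indices taken mod 4.
Σ = (43) + (-2) + (27) + (54) = 122
Signed area = Σ/2 = 61 (positive ⇒ counter-clockwise traversal).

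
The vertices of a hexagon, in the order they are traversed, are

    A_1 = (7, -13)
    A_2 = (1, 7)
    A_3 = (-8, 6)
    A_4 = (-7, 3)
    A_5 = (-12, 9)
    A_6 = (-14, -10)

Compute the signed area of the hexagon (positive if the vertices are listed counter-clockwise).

Apply the surveyor's formula: 2A = Σ (x_i·y_{i+1} − x_{i+1}·y_i), indices taken mod 6.
Cross-terms: 62, 62, 18, -27, 246, 252  ⇒  Σ = 613
Signed area = Σ/2 = 306.5 (positive ⇒ counter-clockwise traversal).

306.5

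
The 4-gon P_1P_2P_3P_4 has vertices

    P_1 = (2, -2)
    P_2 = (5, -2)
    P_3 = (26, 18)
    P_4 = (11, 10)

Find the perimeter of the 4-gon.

|P_1P_2| = √((3)² + (0)²) = √9 = 3
|P_2P_3| = √((21)² + (20)²) = √841 = 29
|P_3P_4| = √((-15)² + (-8)²) = √289 = 17
|P_4P_1| = √((-9)² + (-12)²) = √225 = 15
Perimeter = 3 + 29 + 17 + 15 = 64.

64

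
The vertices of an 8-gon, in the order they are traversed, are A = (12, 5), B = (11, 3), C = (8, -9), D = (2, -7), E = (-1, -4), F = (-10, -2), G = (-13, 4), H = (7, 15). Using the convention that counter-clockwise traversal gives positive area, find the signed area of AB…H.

Σ = (-19) + (-123) + (-38) + (-15) + (-38) + (-66) + (-223) + (-145) = -667
Signed area = Σ/2 = -333.5 (negative ⇒ clockwise traversal).

-333.5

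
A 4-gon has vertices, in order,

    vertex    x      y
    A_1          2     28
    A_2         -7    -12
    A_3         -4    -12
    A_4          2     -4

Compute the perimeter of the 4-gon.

|A_1A_2| = √((-9)² + (-40)²) = √1681 = 41
|A_2A_3| = √((3)² + (0)²) = √9 = 3
|A_3A_4| = √((6)² + (8)²) = √100 = 10
|A_4A_1| = √((0)² + (32)²) = √1024 = 32
Perimeter = 41 + 3 + 10 + 32 = 86.

86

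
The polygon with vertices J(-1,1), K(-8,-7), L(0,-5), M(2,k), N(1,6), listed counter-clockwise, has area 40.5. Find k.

3

The doubled signed area Σ (x_i y_{i+1} − x_{i+1} y_i) is linear in k.
With k=0 it equals 84; the coefficient of k is -1 (from the two edges through M).
So -1·k + 84 = 2·40.5 = 81 ⇒ k = 3.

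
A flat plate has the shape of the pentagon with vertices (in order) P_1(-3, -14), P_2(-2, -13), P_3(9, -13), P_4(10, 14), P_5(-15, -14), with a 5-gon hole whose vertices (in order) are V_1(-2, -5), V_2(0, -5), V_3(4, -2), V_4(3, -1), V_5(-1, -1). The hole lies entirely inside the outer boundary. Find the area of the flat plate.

Outer boundary:
Apply the surveyor's formula: 2A = Σ (x_i·y_{i+1} − x_{i+1}·y_i), indices taken mod 5.
Cross-terms: 11, 143, 256, 70, 168  ⇒  Σ = 648
Area = |Σ|/2 = 324.
Hole:
Apply the shoelace formula: 2A = Σ (x_i·y_{i+1} − x_{i+1}·y_i), indices taken mod 5.
V_1→V_2: (-2)(-5) − (0)(-5) = 10
V_2→V_3: (0)(-2) − (4)(-5) = 20
V_3→V_4: (4)(-1) − (3)(-2) = 2
V_4→V_5: (3)(-1) − (-1)(-1) = -4
V_5→V_1: (-1)(-5) − (-2)(-1) = 3
Σ = 31
Area = |Σ|/2 = 15.5.
Net area = 324 − 15.5 = 308.5.

308.5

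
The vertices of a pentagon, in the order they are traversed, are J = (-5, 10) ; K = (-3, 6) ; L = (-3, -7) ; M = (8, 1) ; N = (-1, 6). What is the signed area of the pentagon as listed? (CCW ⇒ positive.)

Apply Gauss's area formula: 2A = Σ (x_i·y_{i+1} − x_{i+1}·y_i), indices taken mod 5.
Σ = (0) + (39) + (53) + (49) + (20) = 161
Signed area = Σ/2 = 80.5 (positive ⇒ counter-clockwise traversal).

80.5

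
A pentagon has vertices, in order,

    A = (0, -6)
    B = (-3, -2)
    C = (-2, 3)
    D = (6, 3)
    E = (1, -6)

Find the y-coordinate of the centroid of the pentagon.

Apply Gauss's area formula. First the cross-terms c_i = x_i·y_{i+1} − x_{i+1}·y_i:
  -18, -13, -24, -39, -6  ⇒  2A = -100, A = -50.
Then Σ (y_i + y_{i+1})·c_i = 176, so ȳ = 176 / (6·(-50)) = -44/75.

-44/75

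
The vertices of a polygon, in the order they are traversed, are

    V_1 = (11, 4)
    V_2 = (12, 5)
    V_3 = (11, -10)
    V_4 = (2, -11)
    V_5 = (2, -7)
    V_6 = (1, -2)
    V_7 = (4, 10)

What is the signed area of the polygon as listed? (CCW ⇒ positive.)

-167

Apply the shoelace formula: 2A = Σ (x_i·y_{i+1} − x_{i+1}·y_i), indices taken mod 7.
Σ = (7) + (-175) + (-101) + (8) + (3) + (18) + (-94) = -334
Signed area = Σ/2 = -167 (negative ⇒ clockwise traversal).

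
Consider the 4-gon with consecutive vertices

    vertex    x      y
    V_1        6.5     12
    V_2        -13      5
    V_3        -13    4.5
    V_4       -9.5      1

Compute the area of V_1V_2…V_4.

Σ = (188.5) + (6.5) + (29.75) + (-120.5) = 104.25
Area = |Σ|/2 = 52.125.

52.125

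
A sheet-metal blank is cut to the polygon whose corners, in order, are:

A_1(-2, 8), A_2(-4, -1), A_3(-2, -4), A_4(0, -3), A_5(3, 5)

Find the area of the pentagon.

Apply the shoelace formula: 2A = Σ (x_i·y_{i+1} − x_{i+1}·y_i), indices taken mod 5.
Cross-terms: 34, 14, 6, 9, 34  ⇒  Σ = 97
Area = |Σ|/2 = 48.5.

48.5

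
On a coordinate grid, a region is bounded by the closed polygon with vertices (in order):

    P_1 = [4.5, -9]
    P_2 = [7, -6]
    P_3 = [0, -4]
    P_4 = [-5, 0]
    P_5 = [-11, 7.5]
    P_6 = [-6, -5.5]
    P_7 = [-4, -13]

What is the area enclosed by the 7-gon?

103.25

Σ = (36) + (-28) + (-20) + (-37.5) + (105.5) + (56) + (94.5) = 206.5
Area = |Σ|/2 = 103.25.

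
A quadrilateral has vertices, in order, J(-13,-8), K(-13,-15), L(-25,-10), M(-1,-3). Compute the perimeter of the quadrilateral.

58

|JK| = √((0)² + (-7)²) = √49 = 7
|KL| = √((-12)² + (5)²) = √169 = 13
|LM| = √((24)² + (7)²) = √625 = 25
|MJ| = √((-12)² + (-5)²) = √169 = 13
Perimeter = 7 + 13 + 25 + 13 = 58.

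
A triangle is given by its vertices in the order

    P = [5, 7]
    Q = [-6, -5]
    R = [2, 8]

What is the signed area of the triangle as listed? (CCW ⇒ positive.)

Σ = (17) + (-38) + (-26) = -47
Signed area = Σ/2 = -23.5 (negative ⇒ clockwise traversal).

-23.5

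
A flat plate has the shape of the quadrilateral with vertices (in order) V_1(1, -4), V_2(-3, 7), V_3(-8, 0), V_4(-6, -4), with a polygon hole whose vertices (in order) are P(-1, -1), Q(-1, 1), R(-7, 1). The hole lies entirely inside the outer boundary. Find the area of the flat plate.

Outer boundary:
Apply the shoelace (surveyor's) formula: 2A = Σ (x_i·y_{i+1} − x_{i+1}·y_i), indices taken mod 4.
V_1→V_2: (1)(7) − (-3)(-4) = -5
V_2→V_3: (-3)(0) − (-8)(7) = 56
V_3→V_4: (-8)(-4) − (-6)(0) = 32
V_4→V_1: (-6)(-4) − (1)(-4) = 28
Σ = 111
Area = |Σ|/2 = 55.5.
Hole:
Apply Gauss's area formula: 2A = Σ (x_i·y_{i+1} − x_{i+1}·y_i), indices taken mod 3.
Σ = (-2) + (6) + (8) = 12
Area = |Σ|/2 = 6.
Net area = 55.5 − 6 = 49.5.

49.5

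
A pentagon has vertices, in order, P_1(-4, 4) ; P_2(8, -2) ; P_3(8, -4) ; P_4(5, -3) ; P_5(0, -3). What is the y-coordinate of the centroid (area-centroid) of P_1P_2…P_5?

-154/213

Apply Gauss's area formula. First the cross-terms c_i = x_i·y_{i+1} − x_{i+1}·y_i:
  -24, -16, -4, -15, -12  ⇒  2A = -71, A = -35.5.
Then Σ (y_i + y_{i+1})·c_i = 154, so ȳ = 154 / (6·(-35.5)) = -154/213.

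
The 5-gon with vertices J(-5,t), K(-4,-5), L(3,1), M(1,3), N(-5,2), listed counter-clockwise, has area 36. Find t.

-1

Write out the shoelace sum; only the two edges meeting at J involve t:
2·Area = [((-5)·t − (-5)·2) + ((-5)·(-5) − (-4)·t)] + 36
       = -1·t + 71 = 72
⇒ t = -1.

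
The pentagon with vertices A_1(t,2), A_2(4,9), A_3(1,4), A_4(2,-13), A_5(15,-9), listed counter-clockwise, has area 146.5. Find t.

6

Write out the shoelace sum; only the two edges meeting at A_1 involve t:
2·Area = [(15·2 − t·(-9)) + (t·9 − 4·2)] + 163
       = 18·t + 185 = 293
⇒ t = 6.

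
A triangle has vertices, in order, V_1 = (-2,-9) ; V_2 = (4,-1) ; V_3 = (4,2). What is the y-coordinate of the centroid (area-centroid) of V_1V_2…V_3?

Apply Gauss's area formula. First the cross-terms c_i = x_i·y_{i+1} − x_{i+1}·y_i:
  38, 12, -32  ⇒  2A = 18, A = 9.
Then Σ (y_i + y_{i+1})·c_i = -144, so ȳ = -144 / (6·9) = -8/3.

-8/3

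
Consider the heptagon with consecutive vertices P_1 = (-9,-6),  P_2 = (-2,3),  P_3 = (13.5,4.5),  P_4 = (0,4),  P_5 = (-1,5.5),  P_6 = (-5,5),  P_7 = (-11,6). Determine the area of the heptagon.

68.5

Apply the shoelace (surveyor's) formula: 2A = Σ (x_i·y_{i+1} − x_{i+1}·y_i), indices taken mod 7.
Σ = (-39) + (-49.5) + (54) + (4) + (22.5) + (25) + (120) = 137
Area = |Σ|/2 = 68.5.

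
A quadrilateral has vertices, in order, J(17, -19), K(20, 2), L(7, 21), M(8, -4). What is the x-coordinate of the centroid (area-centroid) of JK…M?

Apply the surveyor's formula. First the cross-terms c_i = x_i·y_{i+1} − x_{i+1}·y_i:
  414, 406, -196, -84  ⇒  2A = 540, A = 270.
Then Σ (x_i + x_{i+1})·c_i = 21240, so x̄ = 21240 / (6·270) = 118/9.

118/9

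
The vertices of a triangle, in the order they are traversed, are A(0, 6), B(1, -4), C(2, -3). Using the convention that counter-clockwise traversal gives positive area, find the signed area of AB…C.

5.5

Cross-terms: -6, 5, 12  ⇒  Σ = 11
Signed area = Σ/2 = 5.5 (positive ⇒ counter-clockwise traversal).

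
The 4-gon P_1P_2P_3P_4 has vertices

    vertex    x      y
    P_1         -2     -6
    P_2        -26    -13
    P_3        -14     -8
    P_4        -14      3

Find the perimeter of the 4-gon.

64

|P_1P_2| = √((-24)² + (-7)²) = √625 = 25
|P_2P_3| = √((12)² + (5)²) = √169 = 13
|P_3P_4| = √((0)² + (11)²) = √121 = 11
|P_4P_1| = √((12)² + (-9)²) = √225 = 15
Perimeter = 25 + 13 + 11 + 15 = 64.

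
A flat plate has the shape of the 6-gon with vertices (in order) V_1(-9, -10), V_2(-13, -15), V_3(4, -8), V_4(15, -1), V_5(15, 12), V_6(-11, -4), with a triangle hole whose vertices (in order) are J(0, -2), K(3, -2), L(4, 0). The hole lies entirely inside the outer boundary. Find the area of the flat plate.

Outer boundary:
Cross-terms: 5, 164, 116, 195, 72, 74  ⇒  Σ = 626
Area = |Σ|/2 = 313.
Hole:
Σ = (6) + (8) + (-8) = 6
Area = |Σ|/2 = 3.
Net area = 313 − 3 = 310.

310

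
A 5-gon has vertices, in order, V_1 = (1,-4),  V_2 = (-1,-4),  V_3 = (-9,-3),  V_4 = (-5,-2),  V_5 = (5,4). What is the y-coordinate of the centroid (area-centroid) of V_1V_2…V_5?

Apply the shoelace formula. First the cross-terms c_i = x_i·y_{i+1} − x_{i+1}·y_i:
  -8, -33, 3, -10, -24  ⇒  2A = -72, A = -36.
Then Σ (y_i + y_{i+1})·c_i = 260, so ȳ = 260 / (6·(-36)) = -65/54.

-65/54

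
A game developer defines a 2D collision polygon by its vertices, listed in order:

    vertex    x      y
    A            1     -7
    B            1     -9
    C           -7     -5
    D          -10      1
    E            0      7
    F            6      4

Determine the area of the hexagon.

Apply the shoelace formula: 2A = Σ (x_i·y_{i+1} − x_{i+1}·y_i), indices taken mod 6.
A→B: (1)(-9) − (1)(-7) = -2
B→C: (1)(-5) − (-7)(-9) = -68
C→D: (-7)(1) − (-10)(-5) = -57
D→E: (-10)(7) − (0)(1) = -70
E→F: (0)(4) − (6)(7) = -42
F→A: (6)(-7) − (1)(4) = -46
Σ = -285
Area = |Σ|/2 = 142.5.

142.5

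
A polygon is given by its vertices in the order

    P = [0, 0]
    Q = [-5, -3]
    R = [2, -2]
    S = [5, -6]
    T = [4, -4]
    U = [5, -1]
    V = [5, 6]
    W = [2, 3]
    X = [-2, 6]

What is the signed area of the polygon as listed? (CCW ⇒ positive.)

45

Apply the shoelace (surveyor's) formula: 2A = Σ (x_i·y_{i+1} − x_{i+1}·y_i), indices taken mod 9.
P→Q: (0)(-3) − (-5)(0) = 0
Q→R: (-5)(-2) − (2)(-3) = 16
R→S: (2)(-6) − (5)(-2) = -2
S→T: (5)(-4) − (4)(-6) = 4
T→U: (4)(-1) − (5)(-4) = 16
U→V: (5)(6) − (5)(-1) = 35
V→W: (5)(3) − (2)(6) = 3
W→X: (2)(6) − (-2)(3) = 18
X→P: (-2)(0) − (0)(6) = 0
Σ = 90
Signed area = Σ/2 = 45 (positive ⇒ counter-clockwise traversal).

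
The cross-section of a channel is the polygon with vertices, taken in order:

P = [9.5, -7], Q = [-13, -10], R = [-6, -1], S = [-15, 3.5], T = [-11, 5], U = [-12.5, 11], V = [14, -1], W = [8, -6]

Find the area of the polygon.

Apply the surveyor's formula: 2A = Σ (x_i·y_{i+1} − x_{i+1}·y_i), indices taken mod 8.
P→Q: (9.5)(-10) − (-13)(-7) = -186
Q→R: (-13)(-1) − (-6)(-10) = -47
R→S: (-6)(3.5) − (-15)(-1) = -36
S→T: (-15)(5) − (-11)(3.5) = -36.5
T→U: (-11)(11) − (-12.5)(5) = -58.5
U→V: (-12.5)(-1) − (14)(11) = -141.5
V→W: (14)(-6) − (8)(-1) = -76
W→P: (8)(-7) − (9.5)(-6) = 1
Σ = -580.5
Area = |Σ|/2 = 290.25.

290.25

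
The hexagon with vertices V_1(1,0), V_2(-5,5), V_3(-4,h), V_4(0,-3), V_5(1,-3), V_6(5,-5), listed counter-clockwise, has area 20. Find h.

Write out the shoelace sum; only the two edges meeting at V_3 involve h:
2·Area = [((-5)·h − (-4)·5) + ((-4)·(-3) − 0·h)] + 23
       = -5·h + 55 = 40
⇒ h = 3.

3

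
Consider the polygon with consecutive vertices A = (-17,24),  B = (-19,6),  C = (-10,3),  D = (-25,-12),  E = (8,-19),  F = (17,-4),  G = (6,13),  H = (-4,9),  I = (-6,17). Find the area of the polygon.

948

Apply the shoelace (surveyor's) formula: 2A = Σ (x_i·y_{i+1} − x_{i+1}·y_i), indices taken mod 9.
Cross-terms: 354, 3, 195, 571, 291, 245, 106, -14, 145  ⇒  Σ = 1896
Area = |Σ|/2 = 948.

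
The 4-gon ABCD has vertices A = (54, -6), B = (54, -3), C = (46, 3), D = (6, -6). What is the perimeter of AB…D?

102

|AB| = √((0)² + (3)²) = √9 = 3
|BC| = √((-8)² + (6)²) = √100 = 10
|CD| = √((-40)² + (-9)²) = √1681 = 41
|DA| = √((48)² + (0)²) = √2304 = 48
Perimeter = 3 + 10 + 41 + 48 = 102.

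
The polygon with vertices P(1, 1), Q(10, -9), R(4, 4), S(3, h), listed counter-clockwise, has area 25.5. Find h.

The doubled signed area Σ (x_i y_{i+1} − x_{i+1} y_i) is linear in h.
With h=0 it equals 48; the coefficient of h is 3 (from the two edges through S).
So 3·h + 48 = 2·25.5 = 51 ⇒ h = 1.

1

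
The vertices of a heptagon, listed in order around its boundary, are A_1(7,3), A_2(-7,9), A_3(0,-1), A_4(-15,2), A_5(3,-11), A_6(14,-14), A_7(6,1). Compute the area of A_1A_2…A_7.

228

Σ = (84) + (7) + (-15) + (159) + (112) + (98) + (11) = 456
Area = |Σ|/2 = 228.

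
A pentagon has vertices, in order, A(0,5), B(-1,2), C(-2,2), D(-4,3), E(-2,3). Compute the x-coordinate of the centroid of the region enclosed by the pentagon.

Apply the shoelace formula. First the cross-terms c_i = x_i·y_{i+1} − x_{i+1}·y_i:
  5, 2, 2, -6, -10  ⇒  2A = -7, A = -3.5.
Then Σ (x_i + x_{i+1})·c_i = 33, so x̄ = 33 / (6·(-3.5)) = -11/7.

-11/7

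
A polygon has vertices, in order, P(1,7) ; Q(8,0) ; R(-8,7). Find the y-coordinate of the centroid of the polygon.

14/3

Apply the shoelace formula. First the cross-terms c_i = x_i·y_{i+1} − x_{i+1}·y_i:
  -56, 56, -63  ⇒  2A = -63, A = -31.5.
Then Σ (y_i + y_{i+1})·c_i = -882, so ȳ = -882 / (6·(-31.5)) = 14/3.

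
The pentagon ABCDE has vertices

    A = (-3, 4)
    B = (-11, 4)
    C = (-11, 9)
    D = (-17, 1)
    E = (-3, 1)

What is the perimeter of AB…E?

40

|AB| = √((-8)² + (0)²) = √64 = 8
|BC| = √((0)² + (5)²) = √25 = 5
|CD| = √((-6)² + (-8)²) = √100 = 10
|DE| = √((14)² + (0)²) = √196 = 14
|EA| = √((0)² + (3)²) = √9 = 3
Perimeter = 8 + 5 + 10 + 14 + 3 = 40.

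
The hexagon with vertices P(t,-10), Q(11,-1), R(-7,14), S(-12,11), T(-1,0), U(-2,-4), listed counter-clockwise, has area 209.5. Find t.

12

The doubled signed area Σ (x_i y_{i+1} − x_{i+1} y_i) is linear in t.
With t=0 it equals 383; the coefficient of t is 3 (from the two edges through P).
So 3·t + 383 = 2·209.5 = 419 ⇒ t = 12.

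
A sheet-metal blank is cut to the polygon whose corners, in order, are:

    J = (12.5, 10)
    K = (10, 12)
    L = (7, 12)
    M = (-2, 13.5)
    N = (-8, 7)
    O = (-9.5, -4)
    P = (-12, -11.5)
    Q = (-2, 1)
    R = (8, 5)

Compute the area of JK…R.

Apply the shoelace (surveyor's) formula: 2A = Σ (x_i·y_{i+1} − x_{i+1}·y_i), indices taken mod 9.
J→K: (12.5)(12) − (10)(10) = 50
K→L: (10)(12) − (7)(12) = 36
L→M: (7)(13.5) − (-2)(12) = 118.5
M→N: (-2)(7) − (-8)(13.5) = 94
N→O: (-8)(-4) − (-9.5)(7) = 98.5
O→P: (-9.5)(-11.5) − (-12)(-4) = 61.25
P→Q: (-12)(1) − (-2)(-11.5) = -35
Q→R: (-2)(5) − (8)(1) = -18
R→J: (8)(10) − (12.5)(5) = 17.5
Σ = 422.75
Area = |Σ|/2 = 211.375.

211.375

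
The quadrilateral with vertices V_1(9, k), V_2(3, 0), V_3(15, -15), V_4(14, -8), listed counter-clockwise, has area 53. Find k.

Write out the shoelace sum; only the two edges meeting at V_1 involve k:
2·Area = [(14·k − 9·(-8)) + (9·0 − 3·k)] + 45
       = 11·k + 117 = 106
⇒ k = -1.

-1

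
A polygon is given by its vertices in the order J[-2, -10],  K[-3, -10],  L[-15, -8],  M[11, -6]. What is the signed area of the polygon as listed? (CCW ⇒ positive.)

-40

Σ = (-10) + (-126) + (178) + (-122) = -80
Signed area = Σ/2 = -40 (negative ⇒ clockwise traversal).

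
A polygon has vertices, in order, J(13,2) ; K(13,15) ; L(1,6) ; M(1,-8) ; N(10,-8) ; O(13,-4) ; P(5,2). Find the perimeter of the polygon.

|JK| = √((0)² + (13)²) = √169 = 13
|KL| = √((-12)² + (-9)²) = √225 = 15
|LM| = √((0)² + (-14)²) = √196 = 14
|MN| = √((9)² + (0)²) = √81 = 9
|NO| = √((3)² + (4)²) = √25 = 5
|OP| = √((-8)² + (6)²) = √100 = 10
|PJ| = √((8)² + (0)²) = √64 = 8
Perimeter = 13 + 15 + 14 + 9 + 5 + 10 + 8 = 74.

74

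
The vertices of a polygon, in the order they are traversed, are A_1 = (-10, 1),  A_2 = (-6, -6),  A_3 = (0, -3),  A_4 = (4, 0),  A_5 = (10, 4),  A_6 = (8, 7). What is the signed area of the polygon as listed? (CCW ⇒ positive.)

Apply the shoelace formula: 2A = Σ (x_i·y_{i+1} − x_{i+1}·y_i), indices taken mod 6.
Σ = (66) + (18) + (12) + (16) + (38) + (78) = 228
Signed area = Σ/2 = 114 (positive ⇒ counter-clockwise traversal).

114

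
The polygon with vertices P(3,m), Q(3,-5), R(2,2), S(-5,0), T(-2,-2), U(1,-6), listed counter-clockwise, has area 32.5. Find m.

Write out the shoelace sum; only the two edges meeting at P involve m:
2·Area = [(1·m − 3·(-6)) + (3·(-5) − 3·m)] + 50
       = -2·m + 53 = 65
⇒ m = -6.

-6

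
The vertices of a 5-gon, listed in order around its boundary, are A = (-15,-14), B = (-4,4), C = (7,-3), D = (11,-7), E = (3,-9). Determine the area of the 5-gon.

Σ = (-116) + (-16) + (-16) + (-78) + (-177) = -403
Area = |Σ|/2 = 201.5.

201.5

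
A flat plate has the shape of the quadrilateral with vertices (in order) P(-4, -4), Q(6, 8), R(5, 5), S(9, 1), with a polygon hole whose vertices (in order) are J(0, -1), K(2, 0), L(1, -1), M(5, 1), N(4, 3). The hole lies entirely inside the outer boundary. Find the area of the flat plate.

38.5

Outer boundary:
Σ = (-8) + (-10) + (-40) + (-32) = -90
Area = |Σ|/2 = 45.
Hole:
J→K: (0)(0) − (2)(-1) = 2
K→L: (2)(-1) − (1)(0) = -2
L→M: (1)(1) − (5)(-1) = 6
M→N: (5)(3) − (4)(1) = 11
N→J: (4)(-1) − (0)(3) = -4
Σ = 13
Area = |Σ|/2 = 6.5.
Net area = 45 − 6.5 = 38.5.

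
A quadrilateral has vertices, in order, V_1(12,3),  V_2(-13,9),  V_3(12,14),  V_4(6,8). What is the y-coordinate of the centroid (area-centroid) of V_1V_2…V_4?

500/57

Apply the shoelace (surveyor's) formula. First the cross-terms c_i = x_i·y_{i+1} − x_{i+1}·y_i:
  147, -290, 12, -78  ⇒  2A = -209, A = -104.5.
Then Σ (y_i + y_{i+1})·c_i = -5500, so ȳ = -5500 / (6·(-104.5)) = 500/57.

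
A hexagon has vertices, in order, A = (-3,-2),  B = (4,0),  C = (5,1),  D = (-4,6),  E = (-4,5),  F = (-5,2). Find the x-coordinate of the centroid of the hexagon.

-235/249

Apply Gauss's area formula. First the cross-terms c_i = x_i·y_{i+1} − x_{i+1}·y_i:
  8, 4, 34, 4, 17, 16  ⇒  2A = 83, A = 41.5.
Then Σ (x_i + x_{i+1})·c_i = -235, so x̄ = -235 / (6·41.5) = -235/249.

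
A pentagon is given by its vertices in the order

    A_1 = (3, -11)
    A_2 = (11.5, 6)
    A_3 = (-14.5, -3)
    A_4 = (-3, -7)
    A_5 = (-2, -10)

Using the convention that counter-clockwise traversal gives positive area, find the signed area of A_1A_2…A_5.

Apply Gauss's area formula: 2A = Σ (x_i·y_{i+1} − x_{i+1}·y_i), indices taken mod 5.
Σ = (144.5) + (52.5) + (92.5) + (16) + (52) = 357.5
Signed area = Σ/2 = 178.75 (positive ⇒ counter-clockwise traversal).

178.75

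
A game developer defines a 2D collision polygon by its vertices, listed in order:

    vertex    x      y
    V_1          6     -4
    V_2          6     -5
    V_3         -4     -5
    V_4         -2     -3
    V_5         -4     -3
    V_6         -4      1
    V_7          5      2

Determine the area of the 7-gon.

Σ = (-6) + (-50) + (2) + (-6) + (-16) + (-13) + (-32) = -121
Area = |Σ|/2 = 60.5.

60.5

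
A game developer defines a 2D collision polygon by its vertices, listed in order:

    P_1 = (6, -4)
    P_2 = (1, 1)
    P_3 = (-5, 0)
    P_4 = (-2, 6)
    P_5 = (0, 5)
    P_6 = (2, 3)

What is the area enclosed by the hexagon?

30.5

Apply Gauss's area formula: 2A = Σ (x_i·y_{i+1} − x_{i+1}·y_i), indices taken mod 6.
P_1→P_2: (6)(1) − (1)(-4) = 10
P_2→P_3: (1)(0) − (-5)(1) = 5
P_3→P_4: (-5)(6) − (-2)(0) = -30
P_4→P_5: (-2)(5) − (0)(6) = -10
P_5→P_6: (0)(3) − (2)(5) = -10
P_6→P_1: (2)(-4) − (6)(3) = -26
Σ = -61
Area = |Σ|/2 = 30.5.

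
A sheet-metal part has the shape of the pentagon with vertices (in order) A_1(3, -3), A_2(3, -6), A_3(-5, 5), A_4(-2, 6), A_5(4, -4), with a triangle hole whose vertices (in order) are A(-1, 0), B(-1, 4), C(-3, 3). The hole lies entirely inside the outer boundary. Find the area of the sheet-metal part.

26

Outer boundary:
Apply Gauss's area formula: 2A = Σ (x_i·y_{i+1} − x_{i+1}·y_i), indices taken mod 5.
Cross-terms: -9, -15, -20, -16, 0  ⇒  Σ = -60
Area = |Σ|/2 = 30.
Hole:
Apply Gauss's area formula: 2A = Σ (x_i·y_{i+1} − x_{i+1}·y_i), indices taken mod 3.
A→B: (-1)(4) − (-1)(0) = -4
B→C: (-1)(3) − (-3)(4) = 9
C→A: (-3)(0) − (-1)(3) = 3
Σ = 8
Area = |Σ|/2 = 4.
Net area = 30 − 4 = 26.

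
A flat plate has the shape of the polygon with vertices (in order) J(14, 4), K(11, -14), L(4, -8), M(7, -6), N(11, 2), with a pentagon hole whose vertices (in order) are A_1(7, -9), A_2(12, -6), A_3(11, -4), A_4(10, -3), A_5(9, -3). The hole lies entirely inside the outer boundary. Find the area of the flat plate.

58

Outer boundary:
Σ = (-240) + (-32) + (32) + (80) + (16) = -144
Area = |Σ|/2 = 72.
Hole:
Apply the shoelace (surveyor's) formula: 2A = Σ (x_i·y_{i+1} − x_{i+1}·y_i), indices taken mod 5.
Σ = (66) + (18) + (7) + (-3) + (-60) = 28
Area = |Σ|/2 = 14.
Net area = 72 − 14 = 58.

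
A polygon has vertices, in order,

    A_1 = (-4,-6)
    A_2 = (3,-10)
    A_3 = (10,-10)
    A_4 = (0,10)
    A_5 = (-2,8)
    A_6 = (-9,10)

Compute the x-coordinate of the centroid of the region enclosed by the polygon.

Apply Gauss's area formula. First the cross-terms c_i = x_i·y_{i+1} − x_{i+1}·y_i:
  58, 70, 100, 20, 52, 94  ⇒  2A = 394, A = 197.
Then Σ (x_i + x_{i+1})·c_i = 18, so x̄ = 18 / (6·197) = 3/197.

3/197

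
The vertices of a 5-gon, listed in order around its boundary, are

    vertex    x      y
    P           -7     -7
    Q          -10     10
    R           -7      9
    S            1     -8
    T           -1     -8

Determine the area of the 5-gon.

Apply Gauss's area formula: 2A = Σ (x_i·y_{i+1} − x_{i+1}·y_i), indices taken mod 5.
P→Q: (-7)(10) − (-10)(-7) = -140
Q→R: (-10)(9) − (-7)(10) = -20
R→S: (-7)(-8) − (1)(9) = 47
S→T: (1)(-8) − (-1)(-8) = -16
T→P: (-1)(-7) − (-7)(-8) = -49
Σ = -178
Area = |Σ|/2 = 89.

89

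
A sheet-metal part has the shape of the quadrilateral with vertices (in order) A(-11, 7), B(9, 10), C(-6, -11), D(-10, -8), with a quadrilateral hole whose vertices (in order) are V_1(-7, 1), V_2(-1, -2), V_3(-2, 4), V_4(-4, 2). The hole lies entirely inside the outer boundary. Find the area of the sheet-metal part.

201.5

Outer boundary:
Σ = (-173) + (-39) + (-62) + (-158) = -432
Area = |Σ|/2 = 216.
Hole:
Σ = (15) + (-8) + (12) + (10) = 29
Area = |Σ|/2 = 14.5.
Net area = 216 − 14.5 = 201.5.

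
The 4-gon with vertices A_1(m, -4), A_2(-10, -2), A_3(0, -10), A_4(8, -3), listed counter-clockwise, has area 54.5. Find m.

1

Write out the shoelace sum; only the two edges meeting at A_1 involve m:
2·Area = [(8·(-4) − m·(-3)) + (m·(-2) − (-10)·(-4))] + 180
       = 1·m + 108 = 109
⇒ m = 1.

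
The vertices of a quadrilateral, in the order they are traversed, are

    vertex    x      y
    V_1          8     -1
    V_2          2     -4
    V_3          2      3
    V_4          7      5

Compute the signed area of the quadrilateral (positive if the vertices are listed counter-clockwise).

Apply the surveyor's formula: 2A = Σ (x_i·y_{i+1} − x_{i+1}·y_i), indices taken mod 4.
Cross-terms: -30, 14, -11, -47  ⇒  Σ = -74
Signed area = Σ/2 = -37 (negative ⇒ clockwise traversal).

-37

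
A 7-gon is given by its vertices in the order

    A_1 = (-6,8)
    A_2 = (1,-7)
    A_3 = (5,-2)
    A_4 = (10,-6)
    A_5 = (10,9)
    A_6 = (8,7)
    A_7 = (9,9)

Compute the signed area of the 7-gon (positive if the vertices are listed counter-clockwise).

Σ = (34) + (33) + (-10) + (150) + (-2) + (9) + (126) = 340
Signed area = Σ/2 = 170 (positive ⇒ counter-clockwise traversal).

170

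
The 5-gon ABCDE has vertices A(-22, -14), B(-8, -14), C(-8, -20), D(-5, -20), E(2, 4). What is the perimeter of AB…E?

|AB| = √((14)² + (0)²) = √196 = 14
|BC| = √((0)² + (-6)²) = √36 = 6
|CD| = √((3)² + (0)²) = √9 = 3
|DE| = √((7)² + (24)²) = √625 = 25
|EA| = √((-24)² + (-18)²) = √900 = 30
Perimeter = 14 + 6 + 3 + 25 + 30 = 78.

78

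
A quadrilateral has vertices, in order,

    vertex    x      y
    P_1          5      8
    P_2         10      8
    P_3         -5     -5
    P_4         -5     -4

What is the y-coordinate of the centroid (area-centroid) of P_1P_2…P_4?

Apply the surveyor's formula. First the cross-terms c_i = x_i·y_{i+1} − x_{i+1}·y_i:
  -40, -10, -5, -20  ⇒  2A = -75, A = -37.5.
Then Σ (y_i + y_{i+1})·c_i = -705, so ȳ = -705 / (6·(-37.5)) = 47/15.

47/15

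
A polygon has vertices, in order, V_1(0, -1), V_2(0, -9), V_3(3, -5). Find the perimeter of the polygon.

18

|V_1V_2| = √((0)² + (-8)²) = √64 = 8
|V_2V_3| = √((3)² + (4)²) = √25 = 5
|V_3V_1| = √((-3)² + (4)²) = √25 = 5
Perimeter = 8 + 5 + 5 = 18.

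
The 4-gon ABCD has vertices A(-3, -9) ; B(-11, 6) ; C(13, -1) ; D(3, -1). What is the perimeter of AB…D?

|AB| = √((-8)² + (15)²) = √289 = 17
|BC| = √((24)² + (-7)²) = √625 = 25
|CD| = √((-10)² + (0)²) = √100 = 10
|DA| = √((-6)² + (-8)²) = √100 = 10
Perimeter = 17 + 25 + 10 + 10 = 62.

62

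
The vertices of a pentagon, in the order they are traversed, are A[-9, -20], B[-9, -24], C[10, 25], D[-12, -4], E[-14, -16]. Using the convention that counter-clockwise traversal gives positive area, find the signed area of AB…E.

A→B: (-9)(-24) − (-9)(-20) = 36
B→C: (-9)(25) − (10)(-24) = 15
C→D: (10)(-4) − (-12)(25) = 260
D→E: (-12)(-16) − (-14)(-4) = 136
E→A: (-14)(-20) − (-9)(-16) = 136
Σ = 583
Signed area = Σ/2 = 291.5 (positive ⇒ counter-clockwise traversal).

291.5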